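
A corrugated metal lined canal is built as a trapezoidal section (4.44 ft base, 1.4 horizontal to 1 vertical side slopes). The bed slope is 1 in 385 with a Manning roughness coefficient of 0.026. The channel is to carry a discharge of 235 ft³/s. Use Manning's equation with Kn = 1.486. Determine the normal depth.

Manning's equation rearranged: A R^(2/3) = nQ / (1.486·√S) = 0.026 × 235 / (1.486 × √0.002597) = 80.68.
At y = 5.51 ft: A R^(2/3) = 135 — over.
At y = 4.34 ft: A R^(2/3) = 80.8 — matches.

y_n = 4.34 ft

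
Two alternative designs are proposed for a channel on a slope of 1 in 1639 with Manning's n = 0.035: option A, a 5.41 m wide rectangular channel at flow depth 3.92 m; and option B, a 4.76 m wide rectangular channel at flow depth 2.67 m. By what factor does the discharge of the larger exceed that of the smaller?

1.96

Channel A: Flow area A = b·y = 5.41 × 3.92 = 21.21 m². Wetted perimeter P = b + 2y = 5.41 + 2×3.92 = 13.25 m. Hydraulic radius R = A/P = 21.21/13.25 = 1.601 m. Q_A = (1/0.035)·21.21·1.601^(2/3)·√0.0006101 = 20.48 m³/s.
Channel B: Flow area A = b·y = 4.76 × 2.67 = 12.71 m². Wetted perimeter P = b + 2y = 4.76 + 2×2.67 = 10.1 m. Hydraulic radius R = A/P = 12.71/10.1 = 1.258 m. Q_B = (1/0.035)·12.71·1.258^(2/3)·√0.0006101 = 10.45 m³/s.
The larger discharge is 20.48 m³/s and the smaller is 10.45 m³/s; the ratio is 1.96.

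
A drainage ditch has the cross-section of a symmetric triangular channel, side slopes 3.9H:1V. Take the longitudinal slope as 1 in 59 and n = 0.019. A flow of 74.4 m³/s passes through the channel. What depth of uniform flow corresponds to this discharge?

y_n = 1.76 m

Manning's equation rearranged: A R^(2/3) = nQ / (1·√S) = 0.019 × 74.4 / (√0.01695) = 10.86.
Trying y = 1.53 m: A R^(2/3) = 7.476 — short.
Trying y = 2.12 m: A R^(2/3) = 17.84 — over.
Trying y = 1.76 m: A R^(2/3) = 10.86 — ≈ 10.86.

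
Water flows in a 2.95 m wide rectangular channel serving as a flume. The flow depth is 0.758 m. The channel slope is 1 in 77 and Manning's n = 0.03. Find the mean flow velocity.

V = 2.4 m/s

Flow area A = b·y = 2.95 × 0.758 = 2.236 m². Wetted perimeter P = b + 2y = 2.95 + 2×0.758 = 4.466 m.
Hydraulic radius R = A/P = 2.236/4.466 = 0.5007 m.
From Manning's equation, V = (1/n) R^(2/3) S^(1/2) = (1/0.03) × 0.5007^(2/3) × 0.01299^(1/2) = 2.4 m/s.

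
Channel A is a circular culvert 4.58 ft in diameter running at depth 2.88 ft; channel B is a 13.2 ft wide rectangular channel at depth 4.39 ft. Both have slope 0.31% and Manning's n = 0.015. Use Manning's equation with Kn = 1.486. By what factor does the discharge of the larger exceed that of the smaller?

8.51

Channel A: For a circular section of diameter D = 4.58 ft at depth y = 2.88 ft, the central angle is θ = 2 arccos(1 − 2y/D) = 3.663 rad. Then A = (D²/8)(θ − sin θ) = 10.91 ft² and P = Dθ/2 = 8.388 ft. Hydraulic radius R = A/P = 10.91/8.388 = 1.301 ft. Q_A = (1.486/0.015)·10.91·1.301^(2/3)·√0.0031 = 71.7 ft³/s.
Channel B: Flow area A = b·y = 13.2 × 4.39 = 57.95 ft². Wetted perimeter P = b + 2y = 13.2 + 2×4.39 = 21.98 ft. Hydraulic radius R = A/P = 57.95/21.98 = 2.636 ft. Q_B = (1.486/0.015)·57.95·2.636^(2/3)·√0.0031 = 610 ft³/s.
The larger discharge is 610 ft³/s and the smaller is 71.7 ft³/s; the ratio is 8.51.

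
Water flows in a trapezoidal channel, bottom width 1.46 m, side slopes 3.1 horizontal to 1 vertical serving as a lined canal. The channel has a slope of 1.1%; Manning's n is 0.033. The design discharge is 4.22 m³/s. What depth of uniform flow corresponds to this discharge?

y_n = 0.676 m

Manning's equation rearranged: A R^(2/3) = nQ / (1·√S) = 0.033 × 4.22 / (√0.011) = 1.328.
At y = 0.465 m: A R^(2/3) = 0.6054 — low.
At y = 0.861 m: A R^(2/3) = 2.248 — high.
At y = 0.676 m: A R^(2/3) = 1.326 — matches.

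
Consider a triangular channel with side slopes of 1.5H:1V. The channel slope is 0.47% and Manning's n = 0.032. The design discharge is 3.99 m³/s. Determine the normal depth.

y_n = 1.35 m

Manning's equation rearranged: A R^(2/3) = nQ / (1·√S) = 0.032 × 3.99 / (√0.0047) = 1.862.
Try y = 1.17 m: A R^(2/3) = 1.271 — low.
Try y = 1.65 m: A R^(2/3) = 3.178 — high.
Try y = 1.35 m: A R^(2/3) = 1.861 — close enough.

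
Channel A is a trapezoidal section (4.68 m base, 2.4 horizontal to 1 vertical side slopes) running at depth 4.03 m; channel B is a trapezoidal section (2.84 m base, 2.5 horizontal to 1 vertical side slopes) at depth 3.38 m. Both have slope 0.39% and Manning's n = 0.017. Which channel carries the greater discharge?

channel A

Channel A: With bottom width b = 4.68 m and side slope z = 2.4: A = (b + zy)y = (4.68 + 2.4×4.03)×4.03 = 57.84 m²; P = b + 2y√(1+z²) = 4.68 + 2×4.03×2.6 = 25.64 m. Hydraulic radius R = A/P = 57.84/25.64 = 2.256 m. Q_A = (1/0.017)·57.84·2.256^(2/3)·√0.0039 = 365.5 m³/s.
Channel B: With bottom width b = 2.84 m and side slope z = 2.5: A = (b + zy)y = (2.84 + 2.5×3.38)×3.38 = 38.16 m²; P = b + 2y√(1+z²) = 2.84 + 2×3.38×2.693 = 21.04 m. Hydraulic radius R = A/P = 38.16/21.04 = 1.814 m. Q_B = (1/0.017)·38.16·1.814^(2/3)·√0.0039 = 208.5 m³/s.
Q_A = 365.5 m³/s vs Q_B = 208.5 m³/s, so channel A carries more.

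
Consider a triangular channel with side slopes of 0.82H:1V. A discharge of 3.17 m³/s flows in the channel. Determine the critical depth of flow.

y_c = 1.25 m

At critical depth, Q² T / (g A³) = 1, i.e. A³/T = Q²/g = 3.17²/9.81 = 1.024.
Trying y = 0.968 m: A³/T = 0.2857 — short.
Trying y = 1.56 m: A³/T = 3.106 — over.
Trying y = 1.25 m: A³/T = 1.026 — close enough.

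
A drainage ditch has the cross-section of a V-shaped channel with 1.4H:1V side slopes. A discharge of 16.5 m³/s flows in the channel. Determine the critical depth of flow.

y_c = 1.95 m

At critical depth, Q² T / (g A³) = 1, i.e. A³/T = Q²/g = 16.5²/9.81 = 27.75.
Trying y = 2.31 m: A³/T = 64.46 — high.
Trying y = 1.33 m: A³/T = 4.078 — low.
Trying y = 1.95 m: A³/T = 27.63 — matches.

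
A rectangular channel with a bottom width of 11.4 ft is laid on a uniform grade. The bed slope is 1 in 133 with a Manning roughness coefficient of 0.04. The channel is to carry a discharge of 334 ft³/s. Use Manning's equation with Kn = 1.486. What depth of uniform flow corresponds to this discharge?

y_n = 4.8 ft

Manning's equation rearranged: A R^(2/3) = nQ / (1.486·√S) = 0.04 × 334 / (1.486 × √0.007519) = 103.7.
At y = 5.9 ft: A R^(2/3) = 136.8 — over.
At y = 4.01 ft: A R^(2/3) = 80.89 — short.
At y = 4.8 ft: A R^(2/3) = 103.6 — matches.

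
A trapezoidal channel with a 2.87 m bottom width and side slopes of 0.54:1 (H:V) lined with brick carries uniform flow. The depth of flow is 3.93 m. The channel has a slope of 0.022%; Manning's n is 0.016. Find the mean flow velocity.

With bottom width b = 2.87 m and side slope z = 0.54: A = (b + zy)y = (2.87 + 0.54×3.93)×3.93 = 19.62 m²; P = b + 2y√(1+z²) = 2.87 + 2×3.93×1.136 = 11.8 m.
Hydraulic radius R = A/P = 19.62/11.8 = 1.662 m.
From Manning's equation, V = (1/n) R^(2/3) S^(1/2) = (1/0.016) × 1.662^(2/3) × 0.00022^(1/2) = 1.3 m/s.

V = 1.3 m/s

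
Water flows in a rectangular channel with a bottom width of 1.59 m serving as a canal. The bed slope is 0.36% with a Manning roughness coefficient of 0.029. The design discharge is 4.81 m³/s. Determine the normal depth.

Manning's equation rearranged: A R^(2/3) = nQ / (1·√S) = 0.029 × 4.81 / (√0.0036) = 2.325.
Try y = 1.52 m: A R^(2/3) = 1.567 — low.
Try y = 2.64 m: A R^(2/3) = 3.022 — high.
Try y = 2.11 m: A R^(2/3) = 2.326 — ≈ 2.325.

y_n = 2.11 m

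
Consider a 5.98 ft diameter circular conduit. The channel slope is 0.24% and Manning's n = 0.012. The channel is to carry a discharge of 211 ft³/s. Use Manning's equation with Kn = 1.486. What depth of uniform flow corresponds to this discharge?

Manning's equation rearranged: A R^(2/3) = nQ / (1.486·√S) = 0.012 × 211 / (1.486 × √0.0024) = 34.78.
Try y = 4 ft: A R^(2/3) = 28.92 — too small.
Try y = 4.64 ft: A R^(2/3) = 34.78 — matches.

y_n = 4.64 ft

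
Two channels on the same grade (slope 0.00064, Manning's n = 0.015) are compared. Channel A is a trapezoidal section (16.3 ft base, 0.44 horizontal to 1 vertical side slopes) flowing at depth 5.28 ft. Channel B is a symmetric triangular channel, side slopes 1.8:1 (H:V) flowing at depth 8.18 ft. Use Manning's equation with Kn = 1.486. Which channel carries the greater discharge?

channel B

Channel A: With bottom width b = 16.3 ft and side slope z = 0.44: A = (b + zy)y = (16.3 + 0.44×5.28)×5.28 = 98.33 ft²; P = b + 2y√(1+z²) = 16.3 + 2×5.28×1.093 = 27.84 ft. Hydraulic radius R = A/P = 98.33/27.84 = 3.532 ft. Q_A = (1.486/0.015)·98.33·3.532^(2/3)·√0.00064 = 571.6 ft³/s.
Channel B: For a triangular section with side slope z = 1.8: A = zy² = 1.8×8.18² = 120.4 ft²; P = 2y√(1+z²) = 2×8.18×2.059 = 33.69 ft. Hydraulic radius R = A/P = 120.4/33.69 = 3.575 ft. Q_B = (1.486/0.015)·120.4·3.575^(2/3)·√0.00064 = 705.8 ft³/s.
Q_A = 571.6 ft³/s vs Q_B = 705.8 ft³/s, so channel B carries more.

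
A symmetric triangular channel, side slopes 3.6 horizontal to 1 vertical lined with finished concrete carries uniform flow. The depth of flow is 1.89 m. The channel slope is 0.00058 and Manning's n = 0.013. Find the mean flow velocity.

For a triangular section with side slope z = 3.6: A = zy² = 3.6×1.89² = 12.86 m²; P = 2y√(1+z²) = 2×1.89×3.736 = 14.12 m.
Hydraulic radius R = A/P = 12.86/14.12 = 0.9105 m.
From Manning's equation, V = (1/n) R^(2/3) S^(1/2) = (1/0.013) × 0.9105^(2/3) × 0.00058^(1/2) = 1.74 m/s.

V = 1.74 m/s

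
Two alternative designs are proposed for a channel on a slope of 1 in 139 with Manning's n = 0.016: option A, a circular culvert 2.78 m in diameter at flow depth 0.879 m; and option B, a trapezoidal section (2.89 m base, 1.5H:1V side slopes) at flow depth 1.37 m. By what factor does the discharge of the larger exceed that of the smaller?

Channel A: For a circular section of diameter D = 2.78 m at depth y = 0.879 m, the central angle is θ = 2 arccos(1 − 2y/D) = 2.389 rad. Then A = (D²/8)(θ − sin θ) = 1.647 m² and P = Dθ/2 = 3.32 m. Hydraulic radius R = A/P = 1.647/3.32 = 0.4961 m. Q_A = (1/0.016)·1.647·0.4961^(2/3)·√0.007194 = 5.471 m³/s.
Channel B: With bottom width b = 2.89 m and side slope z = 1.5: A = (b + zy)y = (2.89 + 1.5×1.37)×1.37 = 6.775 m²; P = b + 2y√(1+z²) = 2.89 + 2×1.37×1.803 = 7.83 m. Hydraulic radius R = A/P = 6.775/7.83 = 0.8653 m. Q_B = (1/0.016)·6.775·0.8653^(2/3)·√0.007194 = 32.61 m³/s.
The larger discharge is 32.61 m³/s and the smaller is 5.471 m³/s; the ratio is 5.96.

5.96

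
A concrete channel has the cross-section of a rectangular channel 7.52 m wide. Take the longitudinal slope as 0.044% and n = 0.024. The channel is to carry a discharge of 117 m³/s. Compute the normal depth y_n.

y_n = 9.24 m

Manning's equation rearranged: A R^(2/3) = nQ / (1·√S) = 0.024 × 117 / (√0.00044) = 133.9.
Try y = 11.4 m: A R^(2/3) = 171.4 — too large.
Try y = 6.55 m: A R^(2/3) = 88.02 — too small.
Try y = 9.24 m: A R^(2/3) = 133.8 — ≈ 133.9.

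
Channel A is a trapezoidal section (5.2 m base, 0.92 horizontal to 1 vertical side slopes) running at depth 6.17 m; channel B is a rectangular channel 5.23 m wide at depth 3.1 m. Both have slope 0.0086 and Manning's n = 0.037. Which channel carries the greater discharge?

Channel A: With bottom width b = 5.2 m and side slope z = 0.92: A = (b + zy)y = (5.2 + 0.92×6.17)×6.17 = 67.11 m²; P = b + 2y√(1+z²) = 5.2 + 2×6.17×1.359 = 21.97 m. Hydraulic radius R = A/P = 67.11/21.97 = 3.055 m. Q_A = (1/0.037)·67.11·3.055^(2/3)·√0.0086 = 354.1 m³/s.
Channel B: Flow area A = b·y = 5.23 × 3.1 = 16.21 m². Wetted perimeter P = b + 2y = 5.23 + 2×3.1 = 11.43 m. Hydraulic radius R = A/P = 16.21/11.43 = 1.418 m. Q_B = (1/0.037)·16.21·1.418^(2/3)·√0.0086 = 51.3 m³/s.
Q_A = 354.1 m³/s vs Q_B = 51.3 m³/s, so channel A carries more.

channel A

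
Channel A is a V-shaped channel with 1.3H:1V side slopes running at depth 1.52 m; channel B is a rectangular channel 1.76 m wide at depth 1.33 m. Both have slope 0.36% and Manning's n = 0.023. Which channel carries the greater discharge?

Channel A: For a triangular section with side slope z = 1.3: A = zy² = 1.3×1.52² = 3.004 m²; P = 2y√(1+z²) = 2×1.52×1.64 = 4.986 m. Hydraulic radius R = A/P = 3.004/4.986 = 0.6024 m. Q_A = (1/0.023)·3.004·0.6024^(2/3)·√0.0036 = 5.589 m³/s.
Channel B: Flow area A = b·y = 1.76 × 1.33 = 2.341 m². Wetted perimeter P = b + 2y = 1.76 + 2×1.33 = 4.42 m. Hydraulic radius R = A/P = 2.341/4.42 = 0.5296 m. Q_B = (1/0.023)·2.341·0.5296^(2/3)·√0.0036 = 3.997 m³/s.
Q_A = 5.589 m³/s vs Q_B = 3.997 m³/s, so channel A carries more.

channel A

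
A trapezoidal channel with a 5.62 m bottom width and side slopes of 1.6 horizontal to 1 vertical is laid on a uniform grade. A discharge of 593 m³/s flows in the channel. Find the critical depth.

At critical depth, Q² T / (g A³) = 1, i.e. A³/T = Q²/g = 593²/9.81 = 35850.
At y = 5.26 m: A³/T = 17920 — short.
At y = 7.35 m: A³/T = 71540 — over.
At y = 6.23 m: A³/T = 35840 — close enough.

y_c = 6.23 m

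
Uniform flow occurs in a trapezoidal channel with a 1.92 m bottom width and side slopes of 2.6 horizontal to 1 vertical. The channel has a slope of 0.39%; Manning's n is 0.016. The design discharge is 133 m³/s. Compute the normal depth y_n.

y_n = 2.83 m

Manning's equation rearranged: A R^(2/3) = nQ / (1·√S) = 0.016 × 133 / (√0.0039) = 34.08.
Trying y = 2.46 m: A R^(2/3) = 24.48 — too small.
Trying y = 3.58 m: A R^(2/3) = 60.32 — too large.
Trying y = 2.83 m: A R^(2/3) = 34.17 — matches.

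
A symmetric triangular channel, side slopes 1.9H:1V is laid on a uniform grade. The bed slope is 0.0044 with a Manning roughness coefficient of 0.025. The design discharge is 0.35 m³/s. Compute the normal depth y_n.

y_n = 0.451 m

Manning's equation rearranged: A R^(2/3) = nQ / (1·√S) = 0.025 × 0.35 / (√0.0044) = 0.1319.
Trying y = 0.398 m: A R^(2/3) = 0.09456 — short.
Trying y = 0.451 m: A R^(2/3) = 0.132 — matches.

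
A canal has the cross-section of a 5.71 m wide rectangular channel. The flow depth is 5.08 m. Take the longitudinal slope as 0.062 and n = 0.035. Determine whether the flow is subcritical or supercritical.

supercritical

Flow area A = b·y = 5.71 × 5.08 = 29.01 m². Wetted perimeter P = b + 2y = 5.71 + 2×5.08 = 15.87 m.
Hydraulic radius R = A/P = 29.01/15.87 = 1.828 m.
V = (1/n) R^(2/3) √S = (1/0.035) × 1.828^(2/3) × √0.062 = 10.64 m/s. Hydraulic depth D_h = A/T = 29.01/5.71 = 5.08 m.
Froude number Fr = V/√(g·D_h) = 10.64/√(9.81×5.08) = 1.51, which is greater than 1, so the flow is supercritical.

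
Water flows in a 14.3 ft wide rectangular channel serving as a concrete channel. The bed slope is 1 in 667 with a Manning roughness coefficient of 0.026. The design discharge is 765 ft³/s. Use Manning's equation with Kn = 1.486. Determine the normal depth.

y_n = 9.48 ft

Manning's equation rearranged: A R^(2/3) = nQ / (1.486·√S) = 0.026 × 765 / (1.486 × √0.001499) = 345.7.
Trying y = 6.83 ft: A R^(2/3) = 224.9 — low.
Trying y = 9.48 ft: A R^(2/3) = 345.9 — ≈ 345.7.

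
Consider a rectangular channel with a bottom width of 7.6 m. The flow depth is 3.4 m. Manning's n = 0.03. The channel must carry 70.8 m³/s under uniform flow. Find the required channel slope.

S = 0.0031

Flow area A = b·y = 7.6 × 3.4 = 25.84 m². Wetted perimeter P = b + 2y = 7.6 + 2×3.4 = 14.4 m.
Hydraulic radius R = A/P = 25.84/14.4 = 1.794 m.
From Manning's equation, S = [nQ / (1 A R^(2/3))]² = [0.03 × 70.8 / (1 × 25.84 × 1.794^(2/3))]² = 0.0031.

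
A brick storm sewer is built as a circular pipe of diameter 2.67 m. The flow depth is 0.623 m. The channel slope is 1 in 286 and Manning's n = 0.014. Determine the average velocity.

V = 2.17 m/s

For a circular section of diameter D = 2.67 m at depth y = 0.623 m, the central angle is θ = 2 arccos(1 − 2y/D) = 2.017 rad. Then A = (D²/8)(θ − sin θ) = 0.9929 m² and P = Dθ/2 = 2.692 m.
Hydraulic radius R = A/P = 0.9929/2.692 = 0.3688 m.
From Manning's equation, V = (1/n) R^(2/3) S^(1/2) = (1/0.014) × 0.3688^(2/3) × 0.003497^(1/2) = 2.17 m/s.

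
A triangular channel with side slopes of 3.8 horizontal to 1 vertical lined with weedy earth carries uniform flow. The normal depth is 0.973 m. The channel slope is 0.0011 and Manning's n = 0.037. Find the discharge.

For a triangular section with side slope z = 3.8: A = zy² = 3.8×0.973² = 3.598 m²; P = 2y√(1+z²) = 2×0.973×3.929 = 7.647 m.
Hydraulic radius R = A/P = 3.598/7.647 = 0.4705 m.
Manning's equation: Q = (1/n) A R^(2/3) S^(1/2) = (1/0.037) × 3.598 × 0.4705^(2/3) × 0.0011^(1/2) = 1.95 m³/s.

Q = 1.95 m³/s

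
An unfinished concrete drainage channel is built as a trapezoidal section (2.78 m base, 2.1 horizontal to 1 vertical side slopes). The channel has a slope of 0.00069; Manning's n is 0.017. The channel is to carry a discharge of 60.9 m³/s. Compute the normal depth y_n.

Manning's equation rearranged: A R^(2/3) = nQ / (1·√S) = 0.017 × 60.9 / (√0.00069) = 39.41.
Try y = 3.35 m: A R^(2/3) = 48.48 — high.
Try y = 2.71 m: A R^(2/3) = 29.97 — low.
Try y = 3.06 m: A R^(2/3) = 39.42 — close enough.

y_n = 3.06 m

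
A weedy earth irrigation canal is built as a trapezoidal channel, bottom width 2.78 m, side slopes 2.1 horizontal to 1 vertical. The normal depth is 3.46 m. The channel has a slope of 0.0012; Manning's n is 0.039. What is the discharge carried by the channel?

With bottom width b = 2.78 m and side slope z = 2.1: A = (b + zy)y = (2.78 + 2.1×3.46)×3.46 = 34.76 m²; P = b + 2y√(1+z²) = 2.78 + 2×3.46×2.326 = 18.88 m.
Hydraulic radius R = A/P = 34.76/18.88 = 1.841 m.
Manning's equation: Q = (1/n) A R^(2/3) S^(1/2) = (1/0.039) × 34.76 × 1.841^(2/3) × 0.0012^(1/2) = 46.4 m³/s.

Q = 46.4 m³/s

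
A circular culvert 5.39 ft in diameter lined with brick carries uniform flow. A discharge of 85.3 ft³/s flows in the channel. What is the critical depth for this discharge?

y_c = 2.56 ft

At critical depth, Q² T / (g A³) = 1, i.e. A³/T = Q²/g = 85.3²/32.2 = 226.
Try y = 2.23 ft: A³/T = 133.5 — short.
Try y = 3.24 ft: A³/T = 557 — over.
Try y = 2.56 ft: A³/T = 226.4 — close enough.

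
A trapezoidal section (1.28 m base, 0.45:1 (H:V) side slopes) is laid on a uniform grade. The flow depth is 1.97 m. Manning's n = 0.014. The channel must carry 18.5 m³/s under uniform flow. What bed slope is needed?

S = 0.00529

With bottom width b = 1.28 m and side slope z = 0.45: A = (b + zy)y = (1.28 + 0.45×1.97)×1.97 = 4.268 m²; P = b + 2y√(1+z²) = 1.28 + 2×1.97×1.097 = 5.601 m.
Hydraulic radius R = A/P = 4.268/5.601 = 0.7621 m.
From Manning's equation, S = [nQ / (1 A R^(2/3))]² = [0.014 × 18.5 / (1 × 4.268 × 0.7621^(2/3))]² = 0.00529.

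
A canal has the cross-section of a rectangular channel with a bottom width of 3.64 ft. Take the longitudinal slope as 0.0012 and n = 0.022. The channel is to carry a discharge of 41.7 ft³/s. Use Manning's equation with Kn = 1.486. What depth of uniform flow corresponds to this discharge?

y_n = 4.18 ft

Manning's equation rearranged: A R^(2/3) = nQ / (1.486·√S) = 0.022 × 41.7 / (1.486 × √0.0012) = 17.82.
Try y = 4.74 ft: A R^(2/3) = 20.71 — over.
Try y = 3.2 ft: A R^(2/3) = 12.86 — short.
Try y = 4.18 ft: A R^(2/3) = 17.82 — matches.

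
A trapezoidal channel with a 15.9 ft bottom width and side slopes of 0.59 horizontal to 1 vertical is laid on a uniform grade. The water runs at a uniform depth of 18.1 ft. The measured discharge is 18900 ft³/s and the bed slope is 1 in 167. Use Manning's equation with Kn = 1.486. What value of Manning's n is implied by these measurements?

n = 0.012

With bottom width b = 15.9 ft and side slope z = 0.59: A = (b + zy)y = (15.9 + 0.59×18.1)×18.1 = 481.1 ft²; P = b + 2y√(1+z²) = 15.9 + 2×18.1×1.161 = 57.93 ft.
Hydraulic radius R = A/P = 481.1/57.93 = 8.304 ft.
Rearranging Manning's equation: n = (1.486/Q) A R^(2/3) S^(1/2) = (1.486/18900) × 481.1 × 8.304^(2/3) × √0.005988 = 0.012.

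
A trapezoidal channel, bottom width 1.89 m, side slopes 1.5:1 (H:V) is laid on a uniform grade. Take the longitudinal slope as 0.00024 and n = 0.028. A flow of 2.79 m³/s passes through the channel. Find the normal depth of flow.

Manning's equation rearranged: A R^(2/3) = nQ / (1·√S) = 0.028 × 2.79 / (√0.00024) = 5.043.
Try y = 1.74 m: A R^(2/3) = 7.615 — over.
Try y = 1.43 m: A R^(2/3) = 5.051 — ≈ 5.043.

y_n = 1.43 m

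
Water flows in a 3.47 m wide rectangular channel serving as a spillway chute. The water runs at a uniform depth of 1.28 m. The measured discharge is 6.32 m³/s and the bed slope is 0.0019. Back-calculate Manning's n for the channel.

n = 0.025

Flow area A = b·y = 3.47 × 1.28 = 4.442 m². Wetted perimeter P = b + 2y = 3.47 + 2×1.28 = 6.03 m.
Hydraulic radius R = A/P = 4.442/6.03 = 0.7366 m.
Rearranging Manning's equation: n = (1/Q) A R^(2/3) S^(1/2) = (1/6.32) × 4.442 × 0.7366^(2/3) × √0.0019 = 0.025.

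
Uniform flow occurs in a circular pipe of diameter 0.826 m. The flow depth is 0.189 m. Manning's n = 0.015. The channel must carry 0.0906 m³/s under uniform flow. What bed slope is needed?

For a circular section of diameter D = 0.826 m at depth y = 0.189 m, the central angle is θ = 2 arccos(1 − 2y/D) = 1.995 rad. Then A = (D²/8)(θ − sin θ) = 0.09243 m² and P = Dθ/2 = 0.824 m.
Hydraulic radius R = A/P = 0.09243/0.824 = 0.1122 m.
From Manning's equation, S = [nQ / (1 A R^(2/3))]² = [0.015 × 0.0906 / (1 × 0.09243 × 0.1122^(2/3))]² = 0.004.

S = 0.004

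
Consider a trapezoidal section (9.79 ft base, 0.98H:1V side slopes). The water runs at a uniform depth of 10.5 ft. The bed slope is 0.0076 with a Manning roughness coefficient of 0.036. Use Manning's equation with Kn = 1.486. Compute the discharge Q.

With bottom width b = 9.79 ft and side slope z = 0.98: A = (b + zy)y = (9.79 + 0.98×10.5)×10.5 = 210.8 ft²; P = b + 2y√(1+z²) = 9.79 + 2×10.5×1.4 = 39.19 ft.
Hydraulic radius R = A/P = 210.8/39.19 = 5.38 ft.
Manning's equation: Q = (1.486/n) A R^(2/3) S^(1/2) = (1.486/0.036) × 210.8 × 5.38^(2/3) × 0.0076^(1/2) = 2330 ft³/s.

Q = 2330 ft³/s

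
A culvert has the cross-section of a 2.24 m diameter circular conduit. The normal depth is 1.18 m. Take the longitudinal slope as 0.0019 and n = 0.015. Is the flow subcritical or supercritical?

For a circular section of diameter D = 2.24 m at depth y = 1.18 m, the central angle is θ = 2 arccos(1 − 2y/D) = 3.249 rad. Then A = (D²/8)(θ − sin θ) = 2.105 m² and P = Dθ/2 = 3.639 m.
Hydraulic radius R = A/P = 2.105/3.639 = 0.5784 m.
V = (1/n) R^(2/3) √S = (1/0.015) × 0.5784^(2/3) × √0.0019 = 2.017 m/s. Hydraulic depth D_h = A/T = 2.105/2.237 = 0.941 m.
Froude number Fr = V/√(g·D_h) = 2.017/√(9.81×0.941) = 0.664, which is less than 1, so the flow is subcritical.

subcritical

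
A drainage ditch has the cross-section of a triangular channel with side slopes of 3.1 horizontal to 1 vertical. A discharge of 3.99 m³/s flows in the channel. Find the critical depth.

y_c = 0.805 m

At critical depth, Q² T / (g A³) = 1, i.e. A³/T = Q²/g = 3.99²/9.81 = 1.623.
At y = 0.976 m: A³/T = 4.255 — too large.
At y = 0.561 m: A³/T = 0.267 — too small.
At y = 0.805 m: A³/T = 1.624 — close enough.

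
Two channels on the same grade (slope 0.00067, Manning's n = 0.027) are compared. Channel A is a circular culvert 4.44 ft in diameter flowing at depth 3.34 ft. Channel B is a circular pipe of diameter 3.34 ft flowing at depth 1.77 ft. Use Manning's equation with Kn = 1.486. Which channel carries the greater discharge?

Channel A: For a circular section of diameter D = 4.44 ft at depth y = 3.34 ft, the central angle is θ = 2 arccos(1 − 2y/D) = 4.199 rad. Then A = (D²/8)(θ − sin θ) = 12.49 ft² and P = Dθ/2 = 9.322 ft. Hydraulic radius R = A/P = 12.49/9.322 = 1.34 ft. Q_A = (1.486/0.027)·12.49·1.34^(2/3)·√0.00067 = 21.64 ft³/s.
Channel B: For a circular section of diameter D = 3.34 ft at depth y = 1.77 ft, the central angle is θ = 2 arccos(1 − 2y/D) = 3.261 rad. Then A = (D²/8)(θ − sin θ) = 4.715 ft² and P = Dθ/2 = 5.447 ft. Hydraulic radius R = A/P = 4.715/5.447 = 0.8656 ft. Q_B = (1.486/0.027)·4.715·0.8656^(2/3)·√0.00067 = 6.1 ft³/s.
Q_A = 21.64 ft³/s vs Q_B = 6.1 ft³/s, so channel A carries more.

channel A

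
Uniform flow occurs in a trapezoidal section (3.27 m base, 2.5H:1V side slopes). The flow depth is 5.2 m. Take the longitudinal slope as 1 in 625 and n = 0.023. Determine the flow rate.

Q = 286 m³/s

With bottom width b = 3.27 m and side slope z = 2.5: A = (b + zy)y = (3.27 + 2.5×5.2)×5.2 = 84.6 m²; P = b + 2y√(1+z²) = 3.27 + 2×5.2×2.693 = 31.27 m.
Hydraulic radius R = A/P = 84.6/31.27 = 2.705 m.
Manning's equation: Q = (1/n) A R^(2/3) S^(1/2) = (1/0.023) × 84.6 × 2.705^(2/3) × 0.0016^(1/2) = 286 m³/s.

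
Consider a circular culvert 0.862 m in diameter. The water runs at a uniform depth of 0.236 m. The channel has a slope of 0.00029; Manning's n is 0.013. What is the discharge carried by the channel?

For a circular section of diameter D = 0.862 m at depth y = 0.236 m, the central angle is θ = 2 arccos(1 − 2y/D) = 2.203 rad. Then A = (D²/8)(θ − sin θ) = 0.1296 m² and P = Dθ/2 = 0.9493 m.
Hydraulic radius R = A/P = 0.1296/0.9493 = 0.1365 m.
Manning's equation: Q = (1/n) A R^(2/3) S^(1/2) = (1/0.013) × 0.1296 × 0.1365^(2/3) × 0.00029^(1/2) = 0.045 m³/s.

Q = 0.045 m³/s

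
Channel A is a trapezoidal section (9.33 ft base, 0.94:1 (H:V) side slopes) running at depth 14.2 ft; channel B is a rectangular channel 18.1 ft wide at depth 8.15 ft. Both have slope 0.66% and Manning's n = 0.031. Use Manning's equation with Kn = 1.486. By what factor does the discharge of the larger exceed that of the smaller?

2.93

Channel A: With bottom width b = 9.33 ft and side slope z = 0.94: A = (b + zy)y = (9.33 + 0.94×14.2)×14.2 = 322 ft²; P = b + 2y√(1+z²) = 9.33 + 2×14.2×1.372 = 48.31 ft. Hydraulic radius R = A/P = 322/48.31 = 6.666 ft. Q_A = (1.486/0.031)·322·6.666^(2/3)·√0.0066 = 4442 ft³/s.
Channel B: Flow area A = b·y = 18.1 × 8.15 = 147.5 ft². Wetted perimeter P = b + 2y = 18.1 + 2×8.15 = 34.4 ft. Hydraulic radius R = A/P = 147.5/34.4 = 4.288 ft. Q_B = (1.486/0.031)·147.5·4.288^(2/3)·√0.0066 = 1516 ft³/s.
The larger discharge is 4442 ft³/s and the smaller is 1516 ft³/s; the ratio is 2.93.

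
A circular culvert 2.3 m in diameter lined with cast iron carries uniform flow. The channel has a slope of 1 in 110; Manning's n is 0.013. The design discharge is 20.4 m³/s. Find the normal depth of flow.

Manning's equation rearranged: A R^(2/3) = nQ / (1·√S) = 0.013 × 20.4 / (√0.009091) = 2.781.
At y = 2.12 m: A R^(2/3) = 3.085 — over.
At y = 1.82 m: A R^(2/3) = 2.778 — matches.

y_n = 1.82 m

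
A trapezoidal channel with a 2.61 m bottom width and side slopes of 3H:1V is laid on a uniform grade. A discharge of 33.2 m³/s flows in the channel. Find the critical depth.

At critical depth, Q² T / (g A³) = 1, i.e. A³/T = Q²/g = 33.2²/9.81 = 112.4.
Try y = 1.94 m: A³/T = 307 — high.
Try y = 1.31 m: A³/T = 60.06 — low.
Try y = 1.53 m: A³/T = 113.4 — close enough.

y_c = 1.53 m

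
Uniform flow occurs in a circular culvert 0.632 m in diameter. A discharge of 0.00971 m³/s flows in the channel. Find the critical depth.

At critical depth, Q² T / (g A³) = 1, i.e. A³/T = Q²/g = 0.00971²/9.81 = 0.000009611.
Try y = 0.0449 m: A³/T = 0.000002958 — short.
Try y = 0.0723 m: A³/T = 0.00001954 — over.
Try y = 0.0604 m: A³/T = 0.000009591 — matches.

y_c = 0.0604 m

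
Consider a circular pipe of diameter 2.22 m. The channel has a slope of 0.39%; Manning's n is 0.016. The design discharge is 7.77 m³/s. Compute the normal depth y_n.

y_n = 1.45 m

Manning's equation rearranged: A R^(2/3) = nQ / (1·√S) = 0.016 × 7.77 / (√0.0039) = 1.991.
Try y = 1.23 m: A R^(2/3) = 1.549 — low.
Try y = 1.68 m: A R^(2/3) = 2.408 — high.
Try y = 1.45 m: A R^(2/3) = 1.991 — close enough.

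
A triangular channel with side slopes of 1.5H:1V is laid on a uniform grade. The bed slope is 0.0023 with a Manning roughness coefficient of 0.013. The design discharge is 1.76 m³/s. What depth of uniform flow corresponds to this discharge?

y_n = 0.81 m

Manning's equation rearranged: A R^(2/3) = nQ / (1·√S) = 0.013 × 1.76 / (√0.0023) = 0.4771.
At y = 0.876 m: A R^(2/3) = 0.5873 — over.
At y = 0.719 m: A R^(2/3) = 0.3468 — short.
At y = 0.81 m: A R^(2/3) = 0.4766 — close enough.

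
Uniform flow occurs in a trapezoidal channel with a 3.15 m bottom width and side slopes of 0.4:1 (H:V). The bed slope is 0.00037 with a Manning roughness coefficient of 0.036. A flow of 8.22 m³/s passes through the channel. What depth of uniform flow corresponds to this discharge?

y_n = 2.93 m

Manning's equation rearranged: A R^(2/3) = nQ / (1·√S) = 0.036 × 8.22 / (√0.00037) = 15.38.
At y = 3.71 m: A R^(2/3) = 22.96 — over.
At y = 2.39 m: A R^(2/3) = 10.97 — short.
At y = 2.93 m: A R^(2/3) = 15.38 — matches.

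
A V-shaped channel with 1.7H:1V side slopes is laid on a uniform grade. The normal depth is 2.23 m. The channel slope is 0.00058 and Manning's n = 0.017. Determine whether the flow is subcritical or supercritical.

subcritical

For a triangular section with side slope z = 1.7: A = zy² = 1.7×2.23² = 8.454 m²; P = 2y√(1+z²) = 2×2.23×1.972 = 8.796 m.
Hydraulic radius R = A/P = 8.454/8.796 = 0.9611 m.
V = (1/n) R^(2/3) √S = (1/0.017) × 0.9611^(2/3) × √0.00058 = 1.38 m/s. Hydraulic depth D_h = A/T = 8.454/7.582 = 1.115 m.
Froude number Fr = V/√(g·D_h) = 1.38/√(9.81×1.115) = 0.417, which is less than 1, so the flow is subcritical.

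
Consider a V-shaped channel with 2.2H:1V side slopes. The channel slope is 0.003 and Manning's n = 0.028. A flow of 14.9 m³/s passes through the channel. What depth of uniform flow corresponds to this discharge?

y_n = 1.94 m

Manning's equation rearranged: A R^(2/3) = nQ / (1·√S) = 0.028 × 14.9 / (√0.003) = 7.617.
Try y = 2.35 m: A R^(2/3) = 12.71 — high.
Try y = 1.94 m: A R^(2/3) = 7.621 — ≈ 7.617.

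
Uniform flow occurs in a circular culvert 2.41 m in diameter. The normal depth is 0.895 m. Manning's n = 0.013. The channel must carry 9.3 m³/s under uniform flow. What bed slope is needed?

S = 0.016

For a circular section of diameter D = 2.41 m at depth y = 0.895 m, the central angle is θ = 2 arccos(1 − 2y/D) = 2.621 rad. Then A = (D²/8)(θ − sin θ) = 1.542 m² and P = Dθ/2 = 3.159 m.
Hydraulic radius R = A/P = 1.542/3.159 = 0.4882 m.
From Manning's equation, S = [nQ / (1 A R^(2/3))]² = [0.013 × 9.3 / (1 × 1.542 × 0.4882^(2/3))]² = 0.016.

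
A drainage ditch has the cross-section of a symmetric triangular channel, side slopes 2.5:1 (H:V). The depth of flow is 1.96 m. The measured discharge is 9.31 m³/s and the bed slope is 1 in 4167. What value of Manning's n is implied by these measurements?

n = 0.015

For a triangular section with side slope z = 2.5: A = zy² = 2.5×1.96² = 9.604 m²; P = 2y√(1+z²) = 2×1.96×2.693 = 10.55 m.
Hydraulic radius R = A/P = 9.604/10.55 = 0.9099 m.
Rearranging Manning's equation: n = (1/Q) A R^(2/3) S^(1/2) = (1/9.31) × 9.604 × 0.9099^(2/3) × √0.00024 = 0.015.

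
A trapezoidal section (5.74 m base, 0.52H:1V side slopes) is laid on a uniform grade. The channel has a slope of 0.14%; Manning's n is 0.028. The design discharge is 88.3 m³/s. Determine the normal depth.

y_n = 4.62 m

Manning's equation rearranged: A R^(2/3) = nQ / (1·√S) = 0.028 × 88.3 / (√0.0014) = 66.08.
Trying y = 5.9 m: A R^(2/3) = 101.5 — too large.
Trying y = 3.54 m: A R^(2/3) = 41.97 — too small.
Trying y = 4.62 m: A R^(2/3) = 66.09 — ≈ 66.08.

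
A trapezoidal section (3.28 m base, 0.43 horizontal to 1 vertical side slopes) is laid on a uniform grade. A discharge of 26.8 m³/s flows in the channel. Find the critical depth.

At critical depth, Q² T / (g A³) = 1, i.e. A³/T = Q²/g = 26.8²/9.81 = 73.22.
Trying y = 1.29 m: A³/T = 27.58 — short.
Trying y = 2.22 m: A³/T = 160.1 — over.
Trying y = 1.75 m: A³/T = 73.44 — matches.

y_c = 1.75 m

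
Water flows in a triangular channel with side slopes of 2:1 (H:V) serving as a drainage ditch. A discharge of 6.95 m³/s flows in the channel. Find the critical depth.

At critical depth, Q² T / (g A³) = 1, i.e. A³/T = Q²/g = 6.95²/9.81 = 4.924.
At y = 1.49 m: A³/T = 14.69 — high.
At y = 1.2 m: A³/T = 4.977 — close enough.

y_c = 1.2 m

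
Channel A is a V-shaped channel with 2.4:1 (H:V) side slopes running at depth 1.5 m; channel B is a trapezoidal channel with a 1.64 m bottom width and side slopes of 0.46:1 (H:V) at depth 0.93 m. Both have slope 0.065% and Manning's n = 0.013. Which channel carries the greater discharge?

channel A

Channel A: For a triangular section with side slope z = 2.4: A = zy² = 2.4×1.5² = 5.4 m²; P = 2y√(1+z²) = 2×1.5×2.6 = 7.8 m. Hydraulic radius R = A/P = 5.4/7.8 = 0.6923 m. Q_A = (1/0.013)·5.4·0.6923^(2/3)·√0.00065 = 8.288 m³/s.
Channel B: With bottom width b = 1.64 m and side slope z = 0.46: A = (b + zy)y = (1.64 + 0.46×0.93)×0.93 = 1.923 m²; P = b + 2y√(1+z²) = 1.64 + 2×0.93×1.101 = 3.687 m. Hydraulic radius R = A/P = 1.923/3.687 = 0.5215 m. Q_B = (1/0.013)·1.923·0.5215^(2/3)·√0.00065 = 2.444 m³/s.
Q_A = 8.288 m³/s vs Q_B = 2.444 m³/s, so channel A carries more.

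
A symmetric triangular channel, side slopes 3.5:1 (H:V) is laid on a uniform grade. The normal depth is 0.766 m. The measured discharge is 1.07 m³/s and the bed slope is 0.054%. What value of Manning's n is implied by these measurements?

For a triangular section with side slope z = 3.5: A = zy² = 3.5×0.766² = 2.054 m²; P = 2y√(1+z²) = 2×0.766×3.64 = 5.577 m.
Hydraulic radius R = A/P = 2.054/5.577 = 0.3683 m.
Rearranging Manning's equation: n = (1/Q) A R^(2/3) S^(1/2) = (1/1.07) × 2.054 × 0.3683^(2/3) × √0.00054 = 0.0229.

n = 0.0229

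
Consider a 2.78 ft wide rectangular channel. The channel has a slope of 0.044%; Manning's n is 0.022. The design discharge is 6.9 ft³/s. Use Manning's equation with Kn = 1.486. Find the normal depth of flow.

Manning's equation rearranged: A R^(2/3) = nQ / (1.486·√S) = 0.022 × 6.9 / (1.486 × √0.00044) = 4.87.
At y = 1.69 ft: A R^(2/3) = 3.922 — short.
At y = 2.23 ft: A R^(2/3) = 5.59 — over.
At y = 2 ft: A R^(2/3) = 4.871 — close enough.

y_n = 2 ft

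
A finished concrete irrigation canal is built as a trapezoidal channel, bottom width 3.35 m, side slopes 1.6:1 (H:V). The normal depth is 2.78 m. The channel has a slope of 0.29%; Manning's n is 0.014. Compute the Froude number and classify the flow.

supercritical

With bottom width b = 3.35 m and side slope z = 1.6: A = (b + zy)y = (3.35 + 1.6×2.78)×2.78 = 21.68 m²; P = b + 2y√(1+z²) = 3.35 + 2×2.78×1.887 = 13.84 m.
Hydraulic radius R = A/P = 21.68/13.84 = 1.566 m.
V = (1/n) R^(2/3) √S = (1/0.014) × 1.566^(2/3) × √0.0029 = 5.188 m/s. Hydraulic depth D_h = A/T = 21.68/12.25 = 1.77 m.
Froude number Fr = V/√(g·D_h) = 5.188/√(9.81×1.77) = 1.24, which is greater than 1, so the flow is supercritical.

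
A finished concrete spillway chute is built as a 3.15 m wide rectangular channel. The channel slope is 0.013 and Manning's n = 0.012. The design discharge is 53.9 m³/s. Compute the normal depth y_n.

Manning's equation rearranged: A R^(2/3) = nQ / (1·√S) = 0.012 × 53.9 / (√0.013) = 5.673.
Try y = 2.32 m: A R^(2/3) = 7.003 — high.
Try y = 1.97 m: A R^(2/3) = 5.678 — ≈ 5.673.

y_n = 1.97 m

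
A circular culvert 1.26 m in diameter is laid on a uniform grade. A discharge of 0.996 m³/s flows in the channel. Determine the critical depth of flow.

At critical depth, Q² T / (g A³) = 1, i.e. A³/T = Q²/g = 0.996²/9.81 = 0.1011.
Try y = 0.464 m: A³/T = 0.05954 — short.
Try y = 0.533 m: A³/T = 0.1014 — ≈ 0.1011.

y_c = 0.533 m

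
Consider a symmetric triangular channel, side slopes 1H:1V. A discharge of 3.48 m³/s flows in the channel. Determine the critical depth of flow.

At critical depth, Q² T / (g A³) = 1, i.e. A³/T = Q²/g = 3.48²/9.81 = 1.234.
At y = 1.33 m: A³/T = 2.081 — high.
At y = 1.2 m: A³/T = 1.244 — close enough.

y_c = 1.2 m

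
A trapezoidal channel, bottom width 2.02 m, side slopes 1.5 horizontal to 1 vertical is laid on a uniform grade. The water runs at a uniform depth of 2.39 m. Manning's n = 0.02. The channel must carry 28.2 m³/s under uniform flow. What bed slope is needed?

S = 0.0013

With bottom width b = 2.02 m and side slope z = 1.5: A = (b + zy)y = (2.02 + 1.5×2.39)×2.39 = 13.4 m²; P = b + 2y√(1+z²) = 2.02 + 2×2.39×1.803 = 10.64 m.
Hydraulic radius R = A/P = 13.4/10.64 = 1.259 m.
From Manning's equation, S = [nQ / (1 A R^(2/3))]² = [0.02 × 28.2 / (1 × 13.4 × 1.259^(2/3))]² = 0.0013.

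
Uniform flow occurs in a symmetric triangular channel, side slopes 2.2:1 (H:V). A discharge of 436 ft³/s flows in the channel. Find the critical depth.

y_c = 4.76 ft

At critical depth, Q² T / (g A³) = 1, i.e. A³/T = Q²/g = 436²/32.2 = 5904.
Try y = 4.14 ft: A³/T = 2943 — short.
Try y = 5.16 ft: A³/T = 8852 — over.
Try y = 4.76 ft: A³/T = 5914 — ≈ 5904.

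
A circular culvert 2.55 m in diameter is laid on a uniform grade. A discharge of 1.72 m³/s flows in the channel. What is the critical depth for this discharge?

At critical depth, Q² T / (g A³) = 1, i.e. A³/T = Q²/g = 1.72²/9.81 = 0.3016.
Try y = 0.394 m: A³/T = 0.0684 — short.
Try y = 0.673 m: A³/T = 0.5566 — over.
Try y = 0.575 m: A³/T = 0.3013 — ≈ 0.3016.

y_c = 0.575 m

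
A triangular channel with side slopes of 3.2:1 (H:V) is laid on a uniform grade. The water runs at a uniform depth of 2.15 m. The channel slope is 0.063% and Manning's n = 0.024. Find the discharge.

Q = 15.7 m³/s

For a triangular section with side slope z = 3.2: A = zy² = 3.2×2.15² = 14.79 m²; P = 2y√(1+z²) = 2×2.15×3.353 = 14.42 m.
Hydraulic radius R = A/P = 14.79/14.42 = 1.026 m.
Manning's equation: Q = (1/n) A R^(2/3) S^(1/2) = (1/0.024) × 14.79 × 1.026^(2/3) × 0.00063^(1/2) = 15.7 m³/s.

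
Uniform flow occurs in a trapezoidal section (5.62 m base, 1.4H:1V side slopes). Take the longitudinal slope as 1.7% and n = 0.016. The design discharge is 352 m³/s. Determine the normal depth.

y_n = 2.96 m

Manning's equation rearranged: A R^(2/3) = nQ / (1·√S) = 0.016 × 352 / (√0.017) = 43.2.
Trying y = 3.29 m: A R^(2/3) = 53.16 — too large.
Trying y = 2.29 m: A R^(2/3) = 26.45 — too small.
Trying y = 2.96 m: A R^(2/3) = 43.22 — ≈ 43.2.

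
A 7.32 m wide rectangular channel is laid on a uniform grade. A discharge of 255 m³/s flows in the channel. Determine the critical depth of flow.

For a rectangular channel, critical depth y_c = (q²/g)^(1/3) where q = Q/b = 255/7.32 = 34.84 m²/s.
So y_c = (34.84²/9.81)^(1/3) = 4.98 m.

y_c = 4.98 m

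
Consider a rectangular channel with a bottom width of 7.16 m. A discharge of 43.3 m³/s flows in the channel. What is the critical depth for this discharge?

For a rectangular channel, critical depth y_c = (q²/g)^(1/3) where q = Q/b = 43.3/7.16 = 6.047 m²/s.
So y_c = (6.047²/9.81)^(1/3) = 1.55 m.

y_c = 1.55 m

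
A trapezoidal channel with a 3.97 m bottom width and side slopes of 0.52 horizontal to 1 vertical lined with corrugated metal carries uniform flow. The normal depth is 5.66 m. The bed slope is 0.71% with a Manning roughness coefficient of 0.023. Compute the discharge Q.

Q = 253 m³/s

With bottom width b = 3.97 m and side slope z = 0.52: A = (b + zy)y = (3.97 + 0.52×5.66)×5.66 = 39.13 m²; P = b + 2y√(1+z²) = 3.97 + 2×5.66×1.127 = 16.73 m.
Hydraulic radius R = A/P = 39.13/16.73 = 2.339 m.
Manning's equation: Q = (1/n) A R^(2/3) S^(1/2) = (1/0.023) × 39.13 × 2.339^(2/3) × 0.0071^(1/2) = 253 m³/s.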